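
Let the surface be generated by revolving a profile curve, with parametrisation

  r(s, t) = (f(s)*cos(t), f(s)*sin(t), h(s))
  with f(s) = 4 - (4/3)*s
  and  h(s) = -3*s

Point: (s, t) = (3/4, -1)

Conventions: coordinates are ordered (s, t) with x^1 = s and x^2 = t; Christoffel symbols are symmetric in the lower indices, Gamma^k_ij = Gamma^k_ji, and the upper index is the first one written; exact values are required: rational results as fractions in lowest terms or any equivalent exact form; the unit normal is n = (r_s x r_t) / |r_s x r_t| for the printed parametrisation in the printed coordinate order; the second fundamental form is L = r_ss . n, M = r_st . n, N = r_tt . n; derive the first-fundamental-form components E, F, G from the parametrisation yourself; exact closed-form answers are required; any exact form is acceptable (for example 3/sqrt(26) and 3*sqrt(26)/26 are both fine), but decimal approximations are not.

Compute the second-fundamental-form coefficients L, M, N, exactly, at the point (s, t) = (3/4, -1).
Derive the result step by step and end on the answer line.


f = 3, f' = -4/3, f'' = 0, h' = -3, h'' = 0
E = 97/9, F = 0, G = 9; answer radicand W^2 = 97/9
unnormalised second-form numerators: l = 0, m = 0, n = -9; L = l/sqrt(97/9), and similarly M = m/sqrt(W^2), N = n/sqrt(W^2)

Answer: L = 0, M = 0, N = -27*sqrt(97)/97


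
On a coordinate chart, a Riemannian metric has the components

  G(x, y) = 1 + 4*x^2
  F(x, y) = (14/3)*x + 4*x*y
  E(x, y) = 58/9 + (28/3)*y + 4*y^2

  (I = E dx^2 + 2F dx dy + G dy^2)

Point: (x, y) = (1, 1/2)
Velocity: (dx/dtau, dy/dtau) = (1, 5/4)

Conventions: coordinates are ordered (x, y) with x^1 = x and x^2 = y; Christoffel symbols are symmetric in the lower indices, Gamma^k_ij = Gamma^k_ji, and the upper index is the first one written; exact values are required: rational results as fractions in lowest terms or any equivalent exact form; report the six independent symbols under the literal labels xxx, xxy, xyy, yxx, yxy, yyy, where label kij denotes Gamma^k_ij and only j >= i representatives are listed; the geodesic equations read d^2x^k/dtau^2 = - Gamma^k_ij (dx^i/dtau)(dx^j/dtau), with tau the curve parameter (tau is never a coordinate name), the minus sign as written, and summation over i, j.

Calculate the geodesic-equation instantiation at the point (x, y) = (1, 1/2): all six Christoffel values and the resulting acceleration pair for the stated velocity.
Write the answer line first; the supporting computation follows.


Answer: Gamma_xxx = 0, Gamma_xxy = 12/29, Gamma_xyy = 0, Gamma_yxx = 0, Gamma_yxy = 36/145, Gamma_yyy = 0; accelerations (d^2x/dtau^2, d^2y/dtau^2) = (-30/29, -18/29)

E = 109/9, F = 20/3, G = 5 at the point
E_x = 0, E_y = 40/3, F_x = 20/3, F_y = 4, G_x = 8, G_y = 0
EG - F^2 = 145/9;  g^inv = (9/145) * [[5, -20/3], [-20/3, 109/9]]
first-kind symbols [ij,l] = (1/2)(d_i g_jl + d_j g_il - d_l g_ij): [xx,x] = E_x/2 = 0, [xx,y] = F_x - E_y/2 = 0, [xy,x] = E_y/2 = 20/3, [xy,y] = G_x/2 = 4, [yy,x] = F_y - G_x/2 = 0, [yy,y] = G_y/2 = 0
Gamma^x_ij = (G*[ij,x] - F*[ij,y])/(EG - F^2), Gamma^y_ij = (E*[ij,y] - F*[ij,x])/(EG - F^2)
Gamma_xxx = 0, Gamma_xxy = 12/29, Gamma_xyy = 0, Gamma_yxx = 0, Gamma_yxy = 36/145, Gamma_yyy = 0
d^2x/dtau^2 = -(Gamma_xxx*(1)^2 + 2*Gamma_xxy*(1)*(5/4) + Gamma_xyy*(5/4)^2) = -30/29
d^2y/dtau^2 = -(Gamma_yxx*(1)^2 + 2*Gamma_yxy*(1)*(5/4) + Gamma_yyy*(5/4)^2) = -18/29


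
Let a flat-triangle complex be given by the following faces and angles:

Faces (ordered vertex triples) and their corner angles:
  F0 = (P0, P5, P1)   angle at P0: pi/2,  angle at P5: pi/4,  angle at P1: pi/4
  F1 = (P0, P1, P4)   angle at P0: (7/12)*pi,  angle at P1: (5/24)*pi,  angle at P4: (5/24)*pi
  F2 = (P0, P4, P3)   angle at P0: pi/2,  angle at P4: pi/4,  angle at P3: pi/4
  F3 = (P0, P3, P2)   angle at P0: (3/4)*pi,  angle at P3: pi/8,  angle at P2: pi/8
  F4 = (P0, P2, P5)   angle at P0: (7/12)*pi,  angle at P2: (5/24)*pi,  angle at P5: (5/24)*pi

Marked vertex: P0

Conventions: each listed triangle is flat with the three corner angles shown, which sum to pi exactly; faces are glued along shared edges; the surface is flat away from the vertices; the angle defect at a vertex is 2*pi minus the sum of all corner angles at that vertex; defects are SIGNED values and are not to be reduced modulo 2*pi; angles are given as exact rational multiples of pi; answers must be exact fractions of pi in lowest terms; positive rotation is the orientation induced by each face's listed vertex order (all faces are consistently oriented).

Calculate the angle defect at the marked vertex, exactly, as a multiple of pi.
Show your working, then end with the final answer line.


Sum of corner angles at P0: (35/12)*pi
defect = 2*pi - (35/12)*pi

Answer: defect(P0) = (-11/12)*pi


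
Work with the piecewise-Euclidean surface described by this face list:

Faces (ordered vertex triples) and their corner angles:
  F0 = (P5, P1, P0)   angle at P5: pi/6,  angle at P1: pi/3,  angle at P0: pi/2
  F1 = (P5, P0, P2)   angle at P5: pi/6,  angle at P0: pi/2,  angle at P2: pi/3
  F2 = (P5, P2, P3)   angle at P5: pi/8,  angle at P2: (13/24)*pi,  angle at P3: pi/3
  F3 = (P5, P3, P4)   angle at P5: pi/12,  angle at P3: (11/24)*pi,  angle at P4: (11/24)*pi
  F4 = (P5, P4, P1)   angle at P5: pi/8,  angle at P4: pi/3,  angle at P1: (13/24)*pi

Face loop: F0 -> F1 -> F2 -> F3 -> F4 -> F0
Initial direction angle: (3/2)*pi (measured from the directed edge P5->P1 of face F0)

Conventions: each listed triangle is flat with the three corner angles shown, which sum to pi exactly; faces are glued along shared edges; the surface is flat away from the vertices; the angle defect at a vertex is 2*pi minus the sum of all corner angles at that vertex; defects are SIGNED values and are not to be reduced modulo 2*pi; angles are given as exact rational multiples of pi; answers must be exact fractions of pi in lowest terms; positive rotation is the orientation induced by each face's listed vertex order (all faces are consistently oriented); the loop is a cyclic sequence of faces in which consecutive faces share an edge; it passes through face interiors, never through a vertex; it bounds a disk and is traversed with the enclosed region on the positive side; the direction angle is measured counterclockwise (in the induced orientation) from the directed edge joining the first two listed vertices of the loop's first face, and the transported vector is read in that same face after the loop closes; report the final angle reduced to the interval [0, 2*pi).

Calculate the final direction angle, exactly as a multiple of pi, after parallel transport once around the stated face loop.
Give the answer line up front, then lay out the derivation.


Answer: final direction angle = (5/6)*pi

enclosed vertex P5: corner angles sum to (2/3)*pi, defect = 2*pi - (2/3)*pi = (4/3)*pi
adding the enclosed defects to the starting angle (mod 2*pi, induced orientation) gives the holonomy
final angle = (3/2)*pi + (4/3)*pi = (5/6)*pi (mod 2*pi)


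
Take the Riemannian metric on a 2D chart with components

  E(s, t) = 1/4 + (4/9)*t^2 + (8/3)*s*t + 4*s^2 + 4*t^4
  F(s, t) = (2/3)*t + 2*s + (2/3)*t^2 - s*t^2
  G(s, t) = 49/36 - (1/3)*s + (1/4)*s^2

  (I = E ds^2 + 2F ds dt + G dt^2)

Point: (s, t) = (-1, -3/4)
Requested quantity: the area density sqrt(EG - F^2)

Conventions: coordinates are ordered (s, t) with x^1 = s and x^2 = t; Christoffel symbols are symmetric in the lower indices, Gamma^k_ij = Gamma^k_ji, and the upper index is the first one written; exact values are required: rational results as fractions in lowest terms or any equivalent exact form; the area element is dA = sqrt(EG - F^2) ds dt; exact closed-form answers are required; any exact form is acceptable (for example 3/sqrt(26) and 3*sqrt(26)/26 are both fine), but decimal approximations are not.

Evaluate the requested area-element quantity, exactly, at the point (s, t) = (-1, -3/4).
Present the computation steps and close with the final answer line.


E = 497/64, F = -25/16, G = 35/18; EG - F^2 = 29165/2304

Answer: sqrt(EG - F^2) = sqrt(29165)/48


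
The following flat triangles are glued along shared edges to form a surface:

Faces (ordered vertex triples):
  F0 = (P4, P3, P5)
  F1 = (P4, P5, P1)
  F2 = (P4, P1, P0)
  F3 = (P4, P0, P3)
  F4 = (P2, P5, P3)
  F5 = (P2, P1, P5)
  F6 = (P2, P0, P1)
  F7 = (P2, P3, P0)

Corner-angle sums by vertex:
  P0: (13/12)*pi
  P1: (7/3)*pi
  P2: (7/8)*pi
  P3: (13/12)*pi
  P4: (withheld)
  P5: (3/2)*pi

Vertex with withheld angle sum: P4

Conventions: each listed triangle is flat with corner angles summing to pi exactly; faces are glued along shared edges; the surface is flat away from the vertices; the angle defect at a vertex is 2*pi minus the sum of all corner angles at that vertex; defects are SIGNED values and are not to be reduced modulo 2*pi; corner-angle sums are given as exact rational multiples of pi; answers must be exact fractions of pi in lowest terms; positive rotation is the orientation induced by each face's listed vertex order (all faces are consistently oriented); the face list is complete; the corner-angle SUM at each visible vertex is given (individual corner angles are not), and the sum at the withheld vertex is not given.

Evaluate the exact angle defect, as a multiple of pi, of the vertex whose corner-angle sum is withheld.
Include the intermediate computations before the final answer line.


V = 6, E = 12, F = 8; chi = V - E + F = 2
Gauss-Bonnet: total defect = 2*pi*chi = 4*pi; visible defects sum to (25/8)*pi

Answer: defect(P4) = (7/8)*pi


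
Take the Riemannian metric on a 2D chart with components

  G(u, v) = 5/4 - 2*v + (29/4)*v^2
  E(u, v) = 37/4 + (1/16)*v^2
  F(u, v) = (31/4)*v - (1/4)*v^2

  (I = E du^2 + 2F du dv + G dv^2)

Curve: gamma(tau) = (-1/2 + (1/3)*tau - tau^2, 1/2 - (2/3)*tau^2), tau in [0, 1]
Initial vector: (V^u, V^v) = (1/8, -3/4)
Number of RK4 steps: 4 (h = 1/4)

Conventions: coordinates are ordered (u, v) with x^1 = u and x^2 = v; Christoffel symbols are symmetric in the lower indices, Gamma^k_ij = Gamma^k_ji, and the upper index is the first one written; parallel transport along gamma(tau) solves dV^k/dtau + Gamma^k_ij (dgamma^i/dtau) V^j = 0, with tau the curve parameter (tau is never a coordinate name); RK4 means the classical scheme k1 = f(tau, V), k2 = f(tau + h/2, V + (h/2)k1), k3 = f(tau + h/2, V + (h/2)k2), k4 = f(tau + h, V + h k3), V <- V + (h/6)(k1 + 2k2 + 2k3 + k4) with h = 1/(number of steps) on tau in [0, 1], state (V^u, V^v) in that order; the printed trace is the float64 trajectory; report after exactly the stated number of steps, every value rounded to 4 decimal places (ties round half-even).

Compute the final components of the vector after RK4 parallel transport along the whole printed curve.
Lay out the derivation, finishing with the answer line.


gamma'(tau) = (1/3 - 2*tau, -(4/3)*tau); f(tau, V)^k = -Gamma^k_ij(gamma(tau)) gamma'^i(tau) V^j; h = 1/4; intermediate values shown to 6 dp
curve data and Christoffel symbols at the stage parameters:
  tau = 0.000000: gamma = (-0.500000, 0.500000), gamma' = (0.333333, 0.000000); Gamma_uuu = 0.026041, Gamma_uuv = 0.014088, Gamma_uvv = 1.193597, Gamma_vuu = -0.063287, Gamma_vuv = -0.026041, Gamma_vvv = -0.933618
  tau = 0.125000: gamma = (-0.473958, 0.489583), gamma' = (0.083333, -0.166667); Gamma_uuu = 0.024498, Gamma_uuv = 0.013177, Gamma_uvv = 1.190819, Gamma_vuu = -0.060781, Gamma_vuv = -0.024498, Gamma_vvv = -0.944666
  tau = 0.250000: gamma = (-0.479167, 0.458333), gamma' = (-0.166667, -0.333333); Gamma_uuu = 0.020258, Gamma_uuv = 0.010746, Gamma_uvv = 1.178533, Gamma_vuu = -0.053622, Gamma_vuv = -0.020258, Gamma_vvv = -0.970425
  tau = 0.375000: gamma = (-0.515625, 0.406250), gamma' = (-0.416667, -0.500000); Gamma_uuu = 0.014404, Gamma_uuv = 0.007575, Gamma_uvv = 1.147944, Gamma_vuu = -0.042929, Gamma_vuv = -0.014404, Gamma_vvv = -0.992362
  tau = 0.500000: gamma = (-0.583333, 0.333333), gamma' = (-0.666667, -0.666667); Gamma_uuu = 0.008416, Gamma_uuv = 0.004574, Gamma_uvv = 1.092639, Gamma_vuu = -0.030486, Gamma_vuv = -0.008416, Gamma_vvv = -0.990456
  tau = 0.625000: gamma = (-0.682292, 0.239583), gamma' = (-0.916667, -0.833333); Gamma_uuu = 0.003635, Gamma_uuv = 0.002342, Gamma_uvv = 1.014463, Gamma_vuu = -0.018258, Gamma_vuv = -0.003635, Gamma_vvv = -0.953751
  tau = 0.750000: gamma = (-0.812500, 0.125000), gamma' = (-1.166667, -1.000000); Gamma_uuu = 0.000805, Gamma_uuv = 0.000928, Gamma_uvv = 0.923227, Gamma_vuu = -0.007715, Gamma_vuv = -0.000805, Gamma_vvv = -0.884341
  tau = 0.875000: gamma = (-0.973958, -0.010417), gamma' = (-1.416667, -1.166667); Gamma_uuu = 0.000004, Gamma_uuv = -0.000070, Gamma_uvv = 0.831477, Gamma_vuu = 0.000512, Gamma_vuv = -0.000004, Gamma_vvv = -0.792984
  tau = 1.000000: gamma = (-1.166667, -0.166667), gamma' = (-1.666667, -1.333333); Gamma_uuu = 0.000912, Gamma_uuv = -0.001254, Gamma_uvv = 0.749563, Gamma_vuu = 0.006500, Gamma_vuv = -0.000912, Gamma_vvv = -0.691952
step 0: V^u = 0.1250, V^v = -0.7500
step 1: k1 = (0.002437, -0.003873), k2 = (-0.148105, 0.116750), k3 = (-0.145132, 0.114389), k4 = (-0.284074, 0.234400); V <- V + (h/6)(k1 + 2k2 + 2k3 + k4): V^u = 0.0888, V^v = -0.7211
step 2: k1 = (-0.283966, 0.234310), k2 = (-0.398761, 0.346094), k3 = (-0.390837, 0.339437), k4 = (-0.465495, 0.423934); V <- V + (h/6)(k1 + 2k2 + 2k3 + k4): V^u = -0.0082, V^v = -0.6366
step 3: k1 = (-0.465713, 0.424120), k2 = (-0.494940, 0.467069), k3 = (-0.490409, 0.462857), k4 = (-0.481685, 0.462393); V <- V + (h/6)(k1 + 2k2 + 2k3 + k4): V^u = -0.1298, V^v = -0.5221
step 4: k1 = (-0.482868, 0.463518), k2 = (-0.450246, 0.429326), k3 = (-0.454392, 0.433283), k4 = (-0.412683, 0.380086); V <- V + (h/6)(k1 + 2k2 + 2k3 + k4): V^u = -0.2425, V^v = -0.4151

Answer: V^u = -0.2425, V^v = -0.4151


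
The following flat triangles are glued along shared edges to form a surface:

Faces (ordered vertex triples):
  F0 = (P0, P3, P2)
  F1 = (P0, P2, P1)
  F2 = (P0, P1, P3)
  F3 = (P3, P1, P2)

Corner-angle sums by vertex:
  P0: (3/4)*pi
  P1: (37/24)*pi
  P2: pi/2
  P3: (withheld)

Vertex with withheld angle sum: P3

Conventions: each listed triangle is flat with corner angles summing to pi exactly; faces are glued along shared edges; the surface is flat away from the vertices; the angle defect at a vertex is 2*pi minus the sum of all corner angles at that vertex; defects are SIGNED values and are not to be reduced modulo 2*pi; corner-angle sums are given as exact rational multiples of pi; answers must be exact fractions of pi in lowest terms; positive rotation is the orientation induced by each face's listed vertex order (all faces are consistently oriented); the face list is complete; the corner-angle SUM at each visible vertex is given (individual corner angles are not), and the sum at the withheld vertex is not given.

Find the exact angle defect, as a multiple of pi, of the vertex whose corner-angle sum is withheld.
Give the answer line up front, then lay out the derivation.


Answer: defect(P3) = (19/24)*pi

V = 4, E = 6, F = 4; chi = V - E + F = 2
Gauss-Bonnet: total defect = 2*pi*chi = 4*pi; visible defects sum to (77/24)*pi


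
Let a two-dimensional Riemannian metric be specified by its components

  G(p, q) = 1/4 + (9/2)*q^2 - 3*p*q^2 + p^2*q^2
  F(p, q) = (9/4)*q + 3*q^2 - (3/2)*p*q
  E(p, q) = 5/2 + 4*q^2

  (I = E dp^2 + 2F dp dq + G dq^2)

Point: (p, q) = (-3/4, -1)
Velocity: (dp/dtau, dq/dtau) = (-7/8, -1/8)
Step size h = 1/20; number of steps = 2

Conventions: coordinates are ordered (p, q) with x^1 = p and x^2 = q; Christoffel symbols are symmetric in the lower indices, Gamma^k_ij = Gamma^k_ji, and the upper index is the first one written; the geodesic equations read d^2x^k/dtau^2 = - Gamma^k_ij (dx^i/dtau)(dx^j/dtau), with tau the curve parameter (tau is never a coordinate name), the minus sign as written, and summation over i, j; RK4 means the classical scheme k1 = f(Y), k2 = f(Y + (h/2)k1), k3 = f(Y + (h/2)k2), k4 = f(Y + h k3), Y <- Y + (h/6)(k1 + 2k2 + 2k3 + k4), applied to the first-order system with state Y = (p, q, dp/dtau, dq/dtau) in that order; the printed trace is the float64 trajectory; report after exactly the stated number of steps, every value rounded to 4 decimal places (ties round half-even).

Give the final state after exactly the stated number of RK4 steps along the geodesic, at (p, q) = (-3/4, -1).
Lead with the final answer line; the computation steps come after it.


Answer: p = -0.8369, q = -1.0147, dp/dtau = -0.8620, dq/dtau = -0.1678

f(Y) = (dp/dtau, dq/dtau, -Gamma^p_ij Y'^i Y'^j, -Gamma^q_ij Y'^i Y'^j) with the Gammas evaluated at the stage position; h = 0.050000; intermediate values shown to 6 dp
step 0: p = -0.7500, q = -1.0000, dp/dtau = -0.8750, dq/dtau = -0.1250
step 1:
  k1: at (p, q) = (-0.750000, -1.000000), (dp/dtau, dq/dtau) = (-0.875000, -0.125000); Gamma_ppp = 0.042078, Gamma_ppq = -0.634364, Gamma_pqq = -0.113803, Gamma_qpp = 0.729359, Gamma_qpq = -0.328977, Gamma_qqq = -0.972585; k1 = (-0.875000, -0.125000, 0.108329, -0.471255)
  k2: at (p, q) = (-0.771875, -1.003125), (dp/dtau, dq/dtau) = (-0.872292, -0.136781); Gamma_ppp = 0.043985, Gamma_ppq = -0.635124, Gamma_pqq = -0.109213, Gamma_qpp = 0.718073, Gamma_qpq = -0.329529, Gamma_qqq = -0.970214; k2 = (-0.872292, -0.136781, 0.120133, -0.449590)
  k3: at (p, q) = (-0.771807, -1.003420), (dp/dtau, dq/dtau) = (-0.871997, -0.136240); Gamma_ppp = 0.043862, Gamma_ppq = -0.635025, Gamma_pqq = -0.109117, Gamma_qpp = 0.717892, Gamma_qpq = -0.329443, Gamma_qqq = -0.969928; k3 = (-0.871997, -0.136240, 0.119557, -0.449591)
  k4: at (p, q) = (-0.793600, -1.006812), (dp/dtau, dq/dtau) = (-0.869022, -0.147480); Gamma_ppp = 0.045585, Gamma_ppq = -0.635686, Gamma_pqq = -0.104430, Gamma_qpp = 0.706670, Gamma_qpq = -0.329855, Gamma_qqq = -0.967271; k4 = (-0.869022, -0.147480, 0.130788, -0.428088)
  Y <- Y + (h/6)(k1 + 2k2 + 2k3 + k4): p = -0.7936, q = -1.0068, dp/dtau = -0.8690, dq/dtau = -0.1475
step 2:
  k1: at (p, q) = (-0.793605, -1.006821), (dp/dtau, dq/dtau) = (-0.869013, -0.147481); Gamma_ppp = 0.045583, Gamma_ppq = -0.635683, Gamma_pqq = -0.104426, Gamma_qpp = 0.706662, Gamma_qpq = -0.329853, Gamma_qqq = -0.967263; k1 = (-0.869013, -0.147481, 0.130790, -0.428071)
  k2: at (p, q) = (-0.815330, -1.010508), (dp/dtau, dq/dtau) = (-0.865743, -0.158183); Gamma_ppp = 0.047120, Gamma_ppq = -0.636236, Gamma_pqq = -0.099627, Gamma_qpp = 0.695479, Gamma_qpq = -0.330121, Gamma_qqq = -0.964300; k2 = (-0.865743, -0.158183, 0.141435, -0.406723)
  k3: at (p, q) = (-0.815249, -1.010776), (dp/dtau, dq/dtau) = (-0.865477, -0.157649); Gamma_ppp = 0.047008, Gamma_ppq = -0.636144, Gamma_pqq = -0.099542, Gamma_qpp = 0.695328, Gamma_qpq = -0.330043, Gamma_qqq = -0.964043; k3 = (-0.865477, -0.157649, 0.140856, -0.406813)
  k4: at (p, q) = (-0.836879, -1.014703), (dp/dtau, dq/dtau) = (-0.861970, -0.167822); Gamma_ppp = 0.048382, Gamma_ppq = -0.636601, Gamma_pqq = -0.094653, Gamma_qpp = 0.684237, Gamma_qpq = -0.330185, Gamma_qqq = -0.960834; k4 = (-0.861970, -0.167822, 0.150896, -0.385795)
  Y <- Y + (h/6)(k1 + 2k2 + 2k3 + k4): p = -0.8369, q = -1.0147, dp/dtau = -0.8620, dq/dtau = -0.1678


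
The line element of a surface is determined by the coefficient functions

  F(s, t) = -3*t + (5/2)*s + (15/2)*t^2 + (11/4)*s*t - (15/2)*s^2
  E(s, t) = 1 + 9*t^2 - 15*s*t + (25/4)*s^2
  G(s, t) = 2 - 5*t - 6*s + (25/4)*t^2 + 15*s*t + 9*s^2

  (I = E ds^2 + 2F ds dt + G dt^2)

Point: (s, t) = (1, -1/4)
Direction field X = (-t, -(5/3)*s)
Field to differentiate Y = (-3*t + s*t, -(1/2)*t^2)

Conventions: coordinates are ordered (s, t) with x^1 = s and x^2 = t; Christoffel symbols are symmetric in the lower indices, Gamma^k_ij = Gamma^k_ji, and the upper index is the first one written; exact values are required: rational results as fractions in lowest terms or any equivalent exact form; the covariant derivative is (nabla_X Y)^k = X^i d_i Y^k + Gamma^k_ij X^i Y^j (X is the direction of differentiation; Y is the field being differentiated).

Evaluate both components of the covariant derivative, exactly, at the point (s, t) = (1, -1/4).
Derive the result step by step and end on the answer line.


E = 185/16, F = -143/32, G = 185/64 at the point
E_s = 65/4, E_t = -39/2, F_s = -211/16, F_t = -4, G_s = 33/4, G_t = 55/8
EG - F^2 = 861/64;  g^inv = (64/861) * [[185/64, 143/32], [143/32, 185/16]]
first-kind symbols [ij,l] = (1/2)(d_i g_jl + d_j g_il - d_l g_ij): [ss,s] = E_s/2 = 65/8, [ss,t] = F_s - E_t/2 = -55/16, [st,s] = E_t/2 = -39/4, [st,t] = G_s/2 = 33/8, [tt,s] = F_t - G_s/2 = -65/8, [tt,t] = G_t/2 = 55/16
Gamma^s_ij = (G*[ij,s] - F*[ij,t])/(EG - F^2), Gamma^t_ij = (E*[ij,t] - F*[ij,s])/(EG - F^2)
Gamma_sss = 520/861, Gamma_sst = -208/287, Gamma_stt = -520/861, Gamma_tss = -220/861, Gamma_tst = 88/287, Gamma_ttt = 220/861
X = (1/4, -5/3), Y = (1/2, -1/32) at the point

Answer: (nabla_X Y)^s = 162191/41328, (nabla_X Y)^t = -28649/41328


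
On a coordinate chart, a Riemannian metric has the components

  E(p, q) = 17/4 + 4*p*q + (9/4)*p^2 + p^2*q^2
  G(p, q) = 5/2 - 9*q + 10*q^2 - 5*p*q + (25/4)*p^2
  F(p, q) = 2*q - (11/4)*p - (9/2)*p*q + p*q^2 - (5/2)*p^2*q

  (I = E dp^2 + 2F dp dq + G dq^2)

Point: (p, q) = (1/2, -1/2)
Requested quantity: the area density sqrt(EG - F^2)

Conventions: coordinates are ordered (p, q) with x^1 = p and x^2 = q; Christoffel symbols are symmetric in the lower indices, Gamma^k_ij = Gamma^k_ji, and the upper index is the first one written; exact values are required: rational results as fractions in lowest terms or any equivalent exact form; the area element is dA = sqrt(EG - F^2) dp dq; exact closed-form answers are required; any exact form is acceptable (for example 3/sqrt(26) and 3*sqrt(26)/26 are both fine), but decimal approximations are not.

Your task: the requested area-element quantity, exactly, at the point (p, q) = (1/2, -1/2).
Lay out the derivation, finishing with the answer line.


E = 31/8, F = -13/16, G = 197/16; EG - F^2 = 12045/256

Answer: sqrt(EG - F^2) = sqrt(12045)/16


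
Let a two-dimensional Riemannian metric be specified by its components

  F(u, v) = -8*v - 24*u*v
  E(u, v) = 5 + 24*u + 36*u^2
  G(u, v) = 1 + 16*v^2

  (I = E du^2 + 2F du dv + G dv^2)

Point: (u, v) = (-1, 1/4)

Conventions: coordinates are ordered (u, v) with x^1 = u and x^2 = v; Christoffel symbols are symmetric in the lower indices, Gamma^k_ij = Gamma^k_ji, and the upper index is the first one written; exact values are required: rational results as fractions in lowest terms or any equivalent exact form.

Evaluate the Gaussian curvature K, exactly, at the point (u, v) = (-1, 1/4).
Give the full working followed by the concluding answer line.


E = 17, F = 4, G = 2, EG - F^2 = 18 at the point
E_u = -48, E_v = 0, F_u = -6, F_v = 16, G_u = 0, G_v = 8
E_vv = 0, F_uv = -24, G_uu = 0
By Brioschi, K is (det M1 - det M2) divided by (EG - F^2) squared.
M1 = [[-E_vv/2 + F_uv - G_uu/2, E_u/2, F_u - E_v/2], [F_v - G_u/2, E, F], [G_v/2, F, G]] = [[-24, -24, -6], [16, 17, 4], [4, 4, 2]]; det M1 = -24
M2 = [[0, E_v/2, G_u/2], [E_v/2, E, F], [G_u/2, F, G]] = [[0, 0, 0], [0, 17, 4], [0, 4, 2]]; det M2 = 0
det M1 - det M2 = -24; K = -24 / (18)^2 = -2/27

Answer: K = -2/27


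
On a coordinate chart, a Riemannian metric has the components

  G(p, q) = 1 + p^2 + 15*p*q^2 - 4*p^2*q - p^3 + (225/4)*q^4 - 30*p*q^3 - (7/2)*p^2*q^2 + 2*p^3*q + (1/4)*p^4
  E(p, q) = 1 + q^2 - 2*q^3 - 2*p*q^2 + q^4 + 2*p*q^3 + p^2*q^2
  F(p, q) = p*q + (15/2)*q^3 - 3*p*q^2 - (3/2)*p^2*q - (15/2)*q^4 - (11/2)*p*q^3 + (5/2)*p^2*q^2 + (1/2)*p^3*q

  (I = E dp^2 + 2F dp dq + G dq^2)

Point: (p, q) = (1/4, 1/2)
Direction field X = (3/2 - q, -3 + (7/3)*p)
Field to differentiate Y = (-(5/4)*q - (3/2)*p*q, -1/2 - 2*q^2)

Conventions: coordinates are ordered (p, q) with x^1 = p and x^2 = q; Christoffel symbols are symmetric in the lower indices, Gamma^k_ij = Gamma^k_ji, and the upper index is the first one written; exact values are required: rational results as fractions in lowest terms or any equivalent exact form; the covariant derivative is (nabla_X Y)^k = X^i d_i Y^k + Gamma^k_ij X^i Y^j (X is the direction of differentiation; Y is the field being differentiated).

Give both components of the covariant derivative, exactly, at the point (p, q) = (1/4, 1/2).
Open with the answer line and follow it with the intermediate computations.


Answer: (nabla_X Y)^p = 529603/144672, (nabla_X Y)^q = 144273/12056

E = 65/64, F = 59/256, G = 4505/1024 at the point
E_p = -1/8, E_q = -1/16, F_p = -61/64, F_q = 53/128, G_p = -59/64, G_q = 413/16
EG - F^2 = 4521/1024;  g^inv = (1024/4521) * [[4505/1024, -59/256], [-59/256, 65/64]]
first-kind symbols [ij,l] = (1/2)(d_i g_jl + d_j g_il - d_l g_ij): [pp,p] = E_p/2 = -1/16, [pp,q] = F_p - E_q/2 = -59/64, [pq,p] = E_q/2 = -1/32, [pq,q] = G_p/2 = -59/128, [qq,p] = F_q - G_p/2 = 7/8, [qq,q] = G_q/2 = 413/32
Gamma^p_ij = (G*[ij,p] - F*[ij,q])/(EG - F^2), Gamma^q_ij = (E*[ij,q] - F*[ij,p])/(EG - F^2)
Gamma_ppp = -64/4521, Gamma_ppq = -32/4521, Gamma_pqq = 896/4521, Gamma_qpp = -944/4521, Gamma_qpq = -472/4521, Gamma_qqq = 13216/4521
X = (1, -29/12), Y = (-13/16, -1) at the point


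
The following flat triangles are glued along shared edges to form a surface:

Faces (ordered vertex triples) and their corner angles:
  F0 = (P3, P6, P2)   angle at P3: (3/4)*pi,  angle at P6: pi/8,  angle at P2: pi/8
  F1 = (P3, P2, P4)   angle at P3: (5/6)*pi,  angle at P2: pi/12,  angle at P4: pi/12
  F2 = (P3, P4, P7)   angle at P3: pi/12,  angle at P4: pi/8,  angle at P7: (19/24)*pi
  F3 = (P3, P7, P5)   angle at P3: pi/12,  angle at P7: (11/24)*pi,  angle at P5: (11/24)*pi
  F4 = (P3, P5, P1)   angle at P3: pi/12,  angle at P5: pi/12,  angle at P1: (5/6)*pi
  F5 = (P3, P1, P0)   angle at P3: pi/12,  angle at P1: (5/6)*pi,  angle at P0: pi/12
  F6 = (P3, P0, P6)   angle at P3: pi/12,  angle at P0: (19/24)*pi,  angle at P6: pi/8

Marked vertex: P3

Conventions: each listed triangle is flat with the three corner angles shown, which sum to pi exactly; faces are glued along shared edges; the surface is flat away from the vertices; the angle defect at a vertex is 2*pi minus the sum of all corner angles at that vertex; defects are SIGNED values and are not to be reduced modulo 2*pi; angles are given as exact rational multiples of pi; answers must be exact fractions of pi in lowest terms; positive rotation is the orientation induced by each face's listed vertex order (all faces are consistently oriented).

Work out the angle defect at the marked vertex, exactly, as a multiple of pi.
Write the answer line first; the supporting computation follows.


Answer: defect(P3) = 0

Sum of corner angles at P3: 2*pi
defect = 2*pi - 2*pi


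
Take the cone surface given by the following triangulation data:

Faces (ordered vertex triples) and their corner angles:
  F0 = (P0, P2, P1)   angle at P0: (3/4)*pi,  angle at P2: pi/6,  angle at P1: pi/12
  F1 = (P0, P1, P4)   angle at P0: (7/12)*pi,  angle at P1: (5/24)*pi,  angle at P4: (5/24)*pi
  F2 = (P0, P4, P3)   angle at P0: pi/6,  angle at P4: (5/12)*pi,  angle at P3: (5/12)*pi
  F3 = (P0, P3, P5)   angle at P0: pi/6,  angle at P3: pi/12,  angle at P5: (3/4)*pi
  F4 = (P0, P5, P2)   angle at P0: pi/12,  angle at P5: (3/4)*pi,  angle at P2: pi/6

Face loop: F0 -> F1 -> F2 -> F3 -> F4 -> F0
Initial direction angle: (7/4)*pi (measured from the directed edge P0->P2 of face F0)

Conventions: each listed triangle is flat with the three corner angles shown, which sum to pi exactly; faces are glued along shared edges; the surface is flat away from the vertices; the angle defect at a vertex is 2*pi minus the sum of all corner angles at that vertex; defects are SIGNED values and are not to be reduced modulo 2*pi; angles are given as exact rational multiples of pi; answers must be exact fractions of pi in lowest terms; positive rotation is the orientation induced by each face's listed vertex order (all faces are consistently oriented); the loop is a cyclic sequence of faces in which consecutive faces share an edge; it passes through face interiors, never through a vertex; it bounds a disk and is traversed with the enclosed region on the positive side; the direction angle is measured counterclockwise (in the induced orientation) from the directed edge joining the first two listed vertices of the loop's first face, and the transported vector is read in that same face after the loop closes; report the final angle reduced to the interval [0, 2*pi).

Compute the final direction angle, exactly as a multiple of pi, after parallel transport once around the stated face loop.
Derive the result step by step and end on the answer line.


enclosed vertex P0: corner angles sum to (7/4)*pi, defect = 2*pi - (7/4)*pi = pi/4
final direction = starting direction + enclosed defect total, reduced mod 2*pi (induced orientation)
final angle = (7/4)*pi + pi/4 = 0 (mod 2*pi)

Answer: final direction angle = 0


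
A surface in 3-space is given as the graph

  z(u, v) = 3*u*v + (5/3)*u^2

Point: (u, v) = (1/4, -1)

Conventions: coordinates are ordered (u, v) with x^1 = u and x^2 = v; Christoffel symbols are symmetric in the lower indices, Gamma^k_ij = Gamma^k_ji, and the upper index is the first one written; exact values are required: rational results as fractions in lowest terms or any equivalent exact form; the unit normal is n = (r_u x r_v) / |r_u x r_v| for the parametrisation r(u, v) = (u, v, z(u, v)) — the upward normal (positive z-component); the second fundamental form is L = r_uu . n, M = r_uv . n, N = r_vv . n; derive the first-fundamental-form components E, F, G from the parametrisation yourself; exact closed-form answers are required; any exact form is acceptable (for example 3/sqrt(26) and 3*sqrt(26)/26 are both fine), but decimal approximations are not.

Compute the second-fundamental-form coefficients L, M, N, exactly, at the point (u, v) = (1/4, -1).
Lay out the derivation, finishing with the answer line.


z_u = -13/6, z_v = 3/4, z_uu = 10/3, z_uv = 3, z_vv = 0
E = 205/36, F = -13/8, G = 25/16; answer radicand W^2 = 901/144
unnormalised second-form numerators: l = 10/3, m = 3, n = 0; L = l/sqrt(901/144), and similarly M = m/sqrt(W^2), N = n/sqrt(W^2)

Answer: L = 40*sqrt(901)/901, M = 36*sqrt(901)/901, N = 0


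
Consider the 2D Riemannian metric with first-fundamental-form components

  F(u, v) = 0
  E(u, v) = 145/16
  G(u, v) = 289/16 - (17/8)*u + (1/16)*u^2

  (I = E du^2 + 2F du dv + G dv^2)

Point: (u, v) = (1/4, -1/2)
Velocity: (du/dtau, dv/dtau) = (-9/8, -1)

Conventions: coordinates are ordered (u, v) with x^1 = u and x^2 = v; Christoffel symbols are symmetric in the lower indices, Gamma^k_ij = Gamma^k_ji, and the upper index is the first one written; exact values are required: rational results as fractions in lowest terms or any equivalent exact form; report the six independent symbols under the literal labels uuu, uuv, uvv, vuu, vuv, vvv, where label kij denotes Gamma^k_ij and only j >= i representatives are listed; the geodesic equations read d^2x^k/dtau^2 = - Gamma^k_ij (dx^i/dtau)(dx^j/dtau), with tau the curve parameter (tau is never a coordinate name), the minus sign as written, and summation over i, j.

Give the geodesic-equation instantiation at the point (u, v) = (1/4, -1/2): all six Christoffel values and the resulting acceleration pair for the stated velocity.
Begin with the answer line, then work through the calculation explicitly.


Answer: Gamma_uuu = 0, Gamma_uuv = 0, Gamma_uvv = 67/580, Gamma_vuu = 0, Gamma_vuv = -4/67, Gamma_vvv = 0; accelerations (d^2u/dtau^2, d^2v/dtau^2) = (-67/580, 9/67)

E = 145/16, F = 0, G = 4489/256 at the point
E_u = 0, E_v = 0, F_u = 0, F_v = 0, G_u = -67/32, G_v = 0
EG - F^2 = 650905/4096;  g^inv = (4096/650905) * [[4489/256, 0], [0, 145/16]]
first-kind symbols [ij,l] = (1/2)(d_i g_jl + d_j g_il - d_l g_ij): [uu,u] = E_u/2 = 0, [uu,v] = F_u - E_v/2 = 0, [uv,u] = E_v/2 = 0, [uv,v] = G_u/2 = -67/64, [vv,u] = F_v - G_u/2 = 67/64, [vv,v] = G_v/2 = 0
Gamma^u_ij = (G*[ij,u] - F*[ij,v])/(EG - F^2), Gamma^v_ij = (E*[ij,v] - F*[ij,u])/(EG - F^2)
Gamma_uuu = 0, Gamma_uuv = 0, Gamma_uvv = 67/580, Gamma_vuu = 0, Gamma_vuv = -4/67, Gamma_vvv = 0
d^2u/dtau^2 = -(Gamma_uuu*(-9/8)^2 + 2*Gamma_uuv*(-9/8)*(-1) + Gamma_uvv*(-1)^2) = -67/580
d^2v/dtau^2 = -(Gamma_vuu*(-9/8)^2 + 2*Gamma_vuv*(-9/8)*(-1) + Gamma_vvv*(-1)^2) = 9/67


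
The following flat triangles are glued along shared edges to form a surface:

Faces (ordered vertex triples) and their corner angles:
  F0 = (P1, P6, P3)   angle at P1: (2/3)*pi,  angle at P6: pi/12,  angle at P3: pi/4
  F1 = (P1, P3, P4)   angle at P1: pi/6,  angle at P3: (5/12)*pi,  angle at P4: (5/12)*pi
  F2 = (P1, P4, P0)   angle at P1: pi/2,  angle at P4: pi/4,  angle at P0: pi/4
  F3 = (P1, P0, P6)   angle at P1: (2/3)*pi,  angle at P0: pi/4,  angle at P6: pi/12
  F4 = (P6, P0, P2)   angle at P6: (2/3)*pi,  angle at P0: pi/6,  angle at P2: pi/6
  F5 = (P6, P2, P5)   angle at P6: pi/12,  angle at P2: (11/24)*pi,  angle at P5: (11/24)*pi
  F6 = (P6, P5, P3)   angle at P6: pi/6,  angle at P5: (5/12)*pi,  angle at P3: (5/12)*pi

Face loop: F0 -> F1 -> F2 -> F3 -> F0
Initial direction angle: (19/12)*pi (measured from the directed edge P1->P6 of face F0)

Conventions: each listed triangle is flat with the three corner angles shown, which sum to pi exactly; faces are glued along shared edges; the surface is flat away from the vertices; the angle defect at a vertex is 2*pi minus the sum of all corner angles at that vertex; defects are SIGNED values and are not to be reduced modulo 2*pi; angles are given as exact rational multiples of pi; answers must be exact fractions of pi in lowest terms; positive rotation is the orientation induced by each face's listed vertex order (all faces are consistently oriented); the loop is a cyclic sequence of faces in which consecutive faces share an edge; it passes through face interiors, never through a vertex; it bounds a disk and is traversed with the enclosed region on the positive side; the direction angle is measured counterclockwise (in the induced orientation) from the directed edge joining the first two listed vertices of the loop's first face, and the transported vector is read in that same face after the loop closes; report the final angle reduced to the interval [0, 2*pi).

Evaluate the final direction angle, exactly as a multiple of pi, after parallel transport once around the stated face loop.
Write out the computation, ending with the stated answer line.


enclosed vertex P1: corner angles sum to 2*pi, defect = 2*pi - 2*pi = 0
transport around the loop rotates by the sum of enclosed defects; add to the initial angle mod 2*pi
final angle = (19/12)*pi + 0 = (19/12)*pi (mod 2*pi)

Answer: final direction angle = (19/12)*pi


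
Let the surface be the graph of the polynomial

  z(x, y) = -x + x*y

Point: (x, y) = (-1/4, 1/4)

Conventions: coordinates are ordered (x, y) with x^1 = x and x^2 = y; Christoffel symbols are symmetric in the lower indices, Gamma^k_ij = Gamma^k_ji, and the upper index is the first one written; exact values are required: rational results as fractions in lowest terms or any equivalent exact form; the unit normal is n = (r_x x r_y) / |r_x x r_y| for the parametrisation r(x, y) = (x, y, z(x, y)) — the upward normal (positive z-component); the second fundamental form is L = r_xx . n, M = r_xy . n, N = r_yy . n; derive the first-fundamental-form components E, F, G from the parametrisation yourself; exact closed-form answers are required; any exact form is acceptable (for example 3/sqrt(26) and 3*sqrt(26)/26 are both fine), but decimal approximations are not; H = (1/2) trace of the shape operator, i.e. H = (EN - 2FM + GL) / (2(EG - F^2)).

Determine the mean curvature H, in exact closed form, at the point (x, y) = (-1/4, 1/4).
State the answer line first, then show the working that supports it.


Answer: H = -3*sqrt(26)/169

z_x = -3/4, z_y = -1/4, z_xx = 0, z_xy = 1, z_yy = 0
E = 25/16, F = 3/16, G = 17/16; answer radicand W^2 = 13/8
unnormalised second-form numerators: l = 0, m = 1, n = 0; L = l/sqrt(13/8), and similarly M = m/sqrt(W^2), N = n/sqrt(W^2)
H = (E*n - 2*F*m + G*l) / (2*(EG - F^2)*sqrt(W^2)); E*n - 2*F*m + G*l = -3/8, EG - F^2 = 13/8, so H = (-3/26)/sqrt(13/8)


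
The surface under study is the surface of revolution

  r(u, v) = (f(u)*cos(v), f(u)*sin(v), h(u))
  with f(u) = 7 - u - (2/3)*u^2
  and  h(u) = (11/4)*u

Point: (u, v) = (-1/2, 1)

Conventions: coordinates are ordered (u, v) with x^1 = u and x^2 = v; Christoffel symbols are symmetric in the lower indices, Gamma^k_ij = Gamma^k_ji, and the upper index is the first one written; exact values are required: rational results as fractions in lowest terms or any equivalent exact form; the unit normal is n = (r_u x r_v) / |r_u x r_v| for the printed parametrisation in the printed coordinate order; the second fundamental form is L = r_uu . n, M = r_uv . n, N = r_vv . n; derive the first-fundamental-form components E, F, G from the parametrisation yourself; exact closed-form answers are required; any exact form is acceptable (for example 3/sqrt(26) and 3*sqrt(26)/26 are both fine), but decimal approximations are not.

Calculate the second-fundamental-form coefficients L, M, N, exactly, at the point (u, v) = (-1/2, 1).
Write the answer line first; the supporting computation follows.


Answer: L = 44*sqrt(1105)/1105, M = 0, N = 242*sqrt(1105)/1105

f = 22/3, f' = -1/3, f'' = -4/3, h' = 11/4, h'' = 0
E = 1105/144, F = 0, G = 484/9; answer radicand W^2 = 1105/144
unnormalised second-form numerators: l = 11/3, m = 0, n = 121/6; L = l/sqrt(1105/144), and similarly M = m/sqrt(W^2), N = n/sqrt(W^2)


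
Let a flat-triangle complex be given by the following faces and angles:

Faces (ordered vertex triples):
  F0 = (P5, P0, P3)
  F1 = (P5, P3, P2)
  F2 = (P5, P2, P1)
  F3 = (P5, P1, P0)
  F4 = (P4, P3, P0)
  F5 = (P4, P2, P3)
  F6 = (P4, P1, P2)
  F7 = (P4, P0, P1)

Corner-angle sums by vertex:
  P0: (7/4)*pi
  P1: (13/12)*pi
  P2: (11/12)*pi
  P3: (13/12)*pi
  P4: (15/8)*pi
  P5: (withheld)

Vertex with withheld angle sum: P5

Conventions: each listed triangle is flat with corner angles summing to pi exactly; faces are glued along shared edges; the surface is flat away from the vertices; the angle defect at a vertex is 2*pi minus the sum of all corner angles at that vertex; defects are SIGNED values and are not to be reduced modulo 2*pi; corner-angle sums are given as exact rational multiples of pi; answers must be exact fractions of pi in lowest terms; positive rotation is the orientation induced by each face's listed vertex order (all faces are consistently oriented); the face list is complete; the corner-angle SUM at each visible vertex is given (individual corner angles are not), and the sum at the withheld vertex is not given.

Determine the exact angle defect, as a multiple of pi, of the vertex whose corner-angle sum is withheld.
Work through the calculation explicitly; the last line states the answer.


V = 6, E = 12, F = 8; chi = V - E + F = 2
Gauss-Bonnet: total defect = 2*pi*chi = 4*pi; visible defects sum to (79/24)*pi

Answer: defect(P5) = (17/24)*pi


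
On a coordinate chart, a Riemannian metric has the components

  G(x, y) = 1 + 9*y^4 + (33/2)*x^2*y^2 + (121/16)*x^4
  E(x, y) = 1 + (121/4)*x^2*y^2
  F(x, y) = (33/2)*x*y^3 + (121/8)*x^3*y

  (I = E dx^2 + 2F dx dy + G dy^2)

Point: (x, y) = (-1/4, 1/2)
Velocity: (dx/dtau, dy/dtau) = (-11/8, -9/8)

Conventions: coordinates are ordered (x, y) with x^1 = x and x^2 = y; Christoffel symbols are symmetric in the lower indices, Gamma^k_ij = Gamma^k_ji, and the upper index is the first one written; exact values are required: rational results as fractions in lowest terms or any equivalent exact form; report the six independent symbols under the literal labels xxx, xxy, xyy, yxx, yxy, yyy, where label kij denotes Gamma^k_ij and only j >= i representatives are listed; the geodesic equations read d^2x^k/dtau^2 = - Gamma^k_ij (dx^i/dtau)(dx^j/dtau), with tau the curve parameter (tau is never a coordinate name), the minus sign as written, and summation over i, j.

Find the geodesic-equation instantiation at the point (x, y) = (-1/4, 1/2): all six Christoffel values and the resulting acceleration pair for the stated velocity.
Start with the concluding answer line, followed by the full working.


Answer: Gamma_xxx = -7744/9513, Gamma_xxy = 3872/9513, Gamma_xyy = -2816/3171, Gamma_yxx = 10384/9513, Gamma_yxy = -5192/9513, Gamma_yyy = 3776/3171; accelerations (d^2x/dtau^2, d^2y/dtau^2) = (13354/9513, -35813/19026)

E = 377/256, F = -649/1024, G = 7577/4096 at the point
E_x = -121/32, E_y = 121/64, F_x = 891/256, F_y = -1705/512, G_x = -649/256, G_y = 177/32
EG - F^2 = 9513/4096;  g^inv = (4096/9513) * [[7577/4096, 649/1024], [649/1024, 377/256]]
first-kind symbols [ij,l] = (1/2)(d_i g_jl + d_j g_il - d_l g_ij): [xx,x] = E_x/2 = -121/64, [xx,y] = F_x - E_y/2 = 649/256, [xy,x] = E_y/2 = 121/128, [xy,y] = G_x/2 = -649/512, [yy,x] = F_y - G_x/2 = -33/16, [yy,y] = G_y/2 = 177/64
Gamma^x_ij = (G*[ij,x] - F*[ij,y])/(EG - F^2), Gamma^y_ij = (E*[ij,y] - F*[ij,x])/(EG - F^2)
Gamma_xxx = -7744/9513, Gamma_xxy = 3872/9513, Gamma_xyy = -2816/3171, Gamma_yxx = 10384/9513, Gamma_yxy = -5192/9513, Gamma_yyy = 3776/3171
d^2x/dtau^2 = -(Gamma_xxx*(-11/8)^2 + 2*Gamma_xxy*(-11/8)*(-9/8) + Gamma_xyy*(-9/8)^2) = 13354/9513
d^2y/dtau^2 = -(Gamma_yxx*(-11/8)^2 + 2*Gamma_yxy*(-11/8)*(-9/8) + Gamma_yyy*(-9/8)^2) = -35813/19026
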